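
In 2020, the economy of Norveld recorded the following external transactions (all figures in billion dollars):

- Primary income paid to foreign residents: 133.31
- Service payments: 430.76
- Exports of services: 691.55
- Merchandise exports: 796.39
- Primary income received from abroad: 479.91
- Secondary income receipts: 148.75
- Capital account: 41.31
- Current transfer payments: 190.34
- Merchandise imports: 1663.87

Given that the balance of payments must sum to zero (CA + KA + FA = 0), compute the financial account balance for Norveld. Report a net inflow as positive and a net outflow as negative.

260.37

Goods balance = 796.39 - 1663.87 = -867.48
Services balance = 691.55 - 430.76 = 260.79
Trade balance (goods + services) = -867.48 + 260.79 = -606.69
Net primary income = 479.91 - 133.31 = 346.60
Net secondary income = 148.75 - 190.34 = -41.59
Current account = -606.69 + 346.60 + (-41.59) = -301.68
Financial account = -(-301.68 + 41.31) = 260.37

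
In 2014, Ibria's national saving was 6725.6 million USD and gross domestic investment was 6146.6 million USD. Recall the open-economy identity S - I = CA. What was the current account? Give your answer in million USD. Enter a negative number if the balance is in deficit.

S - I = CA (net lending to the rest of the world).
CA = S - I = 6725.6 - 6146.6 = 579.0

579.0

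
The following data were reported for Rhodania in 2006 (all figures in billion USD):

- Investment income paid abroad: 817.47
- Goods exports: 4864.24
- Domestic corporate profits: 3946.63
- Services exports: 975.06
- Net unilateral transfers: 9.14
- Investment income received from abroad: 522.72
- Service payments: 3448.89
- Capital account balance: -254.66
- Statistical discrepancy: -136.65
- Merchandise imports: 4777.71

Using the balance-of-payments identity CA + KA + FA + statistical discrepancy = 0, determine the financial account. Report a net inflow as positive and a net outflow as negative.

Goods balance = 4864.24 - 4777.71 = 86.53
Services balance = 975.06 - 3448.89 = -2473.83
Trade balance (goods + services) = 86.53 + (-2473.83) = -2387.30
Net primary income = 522.72 - 817.47 = -294.75
Net secondary income = 9.14
Current account = -2387.30 + (-294.75) + 9.14 = -2672.91
Financial account = -(-2672.91 + (-254.66) + (-136.65)) = 3064.22

3064.22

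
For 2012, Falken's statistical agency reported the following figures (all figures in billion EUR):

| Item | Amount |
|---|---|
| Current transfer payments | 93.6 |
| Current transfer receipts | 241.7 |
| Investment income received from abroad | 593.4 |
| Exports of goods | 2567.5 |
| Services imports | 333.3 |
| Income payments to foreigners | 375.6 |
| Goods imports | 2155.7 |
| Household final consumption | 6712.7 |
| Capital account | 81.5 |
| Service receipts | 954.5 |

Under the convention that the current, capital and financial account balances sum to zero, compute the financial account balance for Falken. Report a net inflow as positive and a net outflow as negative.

-1480.4

Goods balance = 2567.5 - 2155.7 = 411.8
Services balance = 954.5 - 333.3 = 621.2
Trade balance (goods + services) = 411.8 + 621.2 = 1033.0
Net primary income = 593.4 - 375.6 = 217.8
Net secondary income = 241.7 - 93.6 = 148.1
Current account = 1033.0 + 217.8 + 148.1 = 1398.9
Financial account = -(1398.9 + 81.5) = -1480.4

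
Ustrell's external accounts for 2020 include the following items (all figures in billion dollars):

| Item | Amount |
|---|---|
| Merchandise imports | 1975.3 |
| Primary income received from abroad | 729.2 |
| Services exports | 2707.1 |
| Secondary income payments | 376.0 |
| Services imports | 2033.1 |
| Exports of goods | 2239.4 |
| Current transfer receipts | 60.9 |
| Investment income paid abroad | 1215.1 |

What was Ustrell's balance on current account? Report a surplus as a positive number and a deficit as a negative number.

137.1

Goods balance = 2239.4 - 1975.3 = 264.1
Services balance = 2707.1 - 2033.1 = 674.0
Trade balance (goods + services) = 264.1 + 674.0 = 938.1
Net primary income = 729.2 - 1215.1 = -485.9
Net secondary income = 60.9 - 376.0 = -315.1
Current account = 938.1 + (-485.9) + (-315.1) = 137.1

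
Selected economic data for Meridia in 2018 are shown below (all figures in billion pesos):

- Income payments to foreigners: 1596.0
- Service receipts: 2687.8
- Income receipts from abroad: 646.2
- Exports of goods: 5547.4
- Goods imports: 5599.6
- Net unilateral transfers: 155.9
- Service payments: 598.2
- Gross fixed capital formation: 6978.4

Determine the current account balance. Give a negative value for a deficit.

1243.5

Goods balance = 5547.4 - 5599.6 = -52.2
Services balance = 2687.8 - 598.2 = 2089.6
Trade balance (goods + services) = -52.2 + 2089.6 = 2037.4
Net primary income = 646.2 - 1596.0 = -949.8
Net secondary income = 155.9
Current account = 2037.4 + (-949.8) + 155.9 = 1243.5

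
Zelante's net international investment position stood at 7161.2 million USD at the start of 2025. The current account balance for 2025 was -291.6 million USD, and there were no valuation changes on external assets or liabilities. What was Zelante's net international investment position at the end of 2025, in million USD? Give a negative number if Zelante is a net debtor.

With no valuation effects, change in NIIP = current account = -291.6
End-of-year NIIP = 7161.2 + (-291.6) = 6869.6

6869.6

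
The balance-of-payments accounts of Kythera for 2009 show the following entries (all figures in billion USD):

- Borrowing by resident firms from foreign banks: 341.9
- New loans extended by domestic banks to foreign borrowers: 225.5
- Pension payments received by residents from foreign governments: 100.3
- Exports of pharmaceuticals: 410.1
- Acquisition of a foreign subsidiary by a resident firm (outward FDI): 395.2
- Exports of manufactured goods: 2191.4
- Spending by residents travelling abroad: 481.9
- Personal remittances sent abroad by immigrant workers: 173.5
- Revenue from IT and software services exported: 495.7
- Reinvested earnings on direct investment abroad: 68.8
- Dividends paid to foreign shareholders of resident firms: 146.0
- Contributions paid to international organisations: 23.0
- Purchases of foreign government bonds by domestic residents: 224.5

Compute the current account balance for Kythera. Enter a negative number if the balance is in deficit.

2441.9

Goods: 410.1 + 2191.4 = 2601.5
Services: 495.7 - 481.9 = 13.8
Primary income: 68.8 - 146.0 = -77.2
Secondary income: -173.5 + 100.3 - 23.0 = -96.2
Current account = 2601.5 + 13.8 + (-77.2) + (-96.2) = 2441.9
(Excluded from the current account — financial account: borrowing by resident firms from foreign banks 341.9, new loans extended by domestic banks to foreign borrowers 225.5, acquisition of a foreign subsidiary by a resident firm (outward FDI) 395.2, purchases of foreign government bonds by domestic residents 224.5.)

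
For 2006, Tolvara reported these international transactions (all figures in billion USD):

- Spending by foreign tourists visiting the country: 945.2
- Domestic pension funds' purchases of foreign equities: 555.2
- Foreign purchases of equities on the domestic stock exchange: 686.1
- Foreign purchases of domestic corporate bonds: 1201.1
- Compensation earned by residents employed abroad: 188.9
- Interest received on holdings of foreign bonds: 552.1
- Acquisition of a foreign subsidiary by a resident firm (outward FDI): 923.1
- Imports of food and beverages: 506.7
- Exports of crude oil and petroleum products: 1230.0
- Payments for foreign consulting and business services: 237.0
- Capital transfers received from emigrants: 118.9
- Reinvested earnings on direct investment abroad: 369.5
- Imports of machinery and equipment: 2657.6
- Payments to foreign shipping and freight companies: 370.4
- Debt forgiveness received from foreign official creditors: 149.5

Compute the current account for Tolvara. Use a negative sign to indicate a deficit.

-486.0

Goods: -2657.6 + 1230.0 - 506.7 = -1934.3
Services: 945.2 - 370.4 - 237.0 = 337.8
Primary income: 552.1 + 188.9 + 369.5 = 1110.5
Current account = (-1934.3) + 337.8 + 1110.5 = -486.0
(Excluded from the current account — financial account: domestic pension funds' purchases of foreign equities 555.2, foreign purchases of equities on the domestic stock exchange 686.1, foreign purchases of domestic corporate bonds 1201.1, acquisition of a foreign subsidiary by a resident firm (outward FDI) 923.1; capital account: capital transfers received from emigrants 118.9, debt forgiveness received from foreign official creditors 149.5.)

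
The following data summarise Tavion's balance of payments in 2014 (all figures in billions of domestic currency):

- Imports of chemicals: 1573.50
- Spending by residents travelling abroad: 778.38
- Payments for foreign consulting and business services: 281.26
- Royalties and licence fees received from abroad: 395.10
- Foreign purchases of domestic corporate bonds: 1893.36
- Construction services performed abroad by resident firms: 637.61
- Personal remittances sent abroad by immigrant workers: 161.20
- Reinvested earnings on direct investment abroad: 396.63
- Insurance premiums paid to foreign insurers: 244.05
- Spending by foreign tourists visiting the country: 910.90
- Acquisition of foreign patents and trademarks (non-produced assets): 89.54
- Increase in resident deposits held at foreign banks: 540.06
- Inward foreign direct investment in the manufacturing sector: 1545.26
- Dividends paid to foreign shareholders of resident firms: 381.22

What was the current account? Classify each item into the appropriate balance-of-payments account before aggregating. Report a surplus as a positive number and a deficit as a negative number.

-1079.37

Goods: -1573.50
Services: 637.61 - 244.05 + 910.90 + 395.10 - 281.26 - 778.38 = 639.92
Primary income: -381.22 + 396.63 = 15.41
Secondary income: -161.20
Current account = (-1573.50) + 639.92 + 15.41 + (-161.20) = -1079.37
(Excluded from the current account — financial account: foreign purchases of domestic corporate bonds 1893.36, increase in resident deposits held at foreign banks 540.06, inward foreign direct investment in the manufacturing sector 1545.26; capital account: acquisition of foreign patents and trademarks (non-produced assets) 89.54.)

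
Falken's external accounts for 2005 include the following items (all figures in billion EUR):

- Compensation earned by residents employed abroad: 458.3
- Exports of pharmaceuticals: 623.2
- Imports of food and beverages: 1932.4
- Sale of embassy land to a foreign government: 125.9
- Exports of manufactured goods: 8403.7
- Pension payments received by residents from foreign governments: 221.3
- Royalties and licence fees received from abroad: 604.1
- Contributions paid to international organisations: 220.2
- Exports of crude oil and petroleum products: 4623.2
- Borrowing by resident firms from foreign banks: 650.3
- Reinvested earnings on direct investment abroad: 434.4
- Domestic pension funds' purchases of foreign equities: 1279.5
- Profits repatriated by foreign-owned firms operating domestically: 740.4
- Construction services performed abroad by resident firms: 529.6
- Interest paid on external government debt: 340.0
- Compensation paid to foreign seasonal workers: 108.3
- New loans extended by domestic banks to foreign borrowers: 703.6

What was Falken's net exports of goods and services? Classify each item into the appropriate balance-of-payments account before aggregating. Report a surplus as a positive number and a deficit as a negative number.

12851.4

Goods: -1932.4 + 623.2 + 4623.2 + 8403.7 = 11717.7
Services: 604.1 + 529.6 = 1133.7
Trade balance = 11717.7 + 1133.7 = 12851.4
(Excluded from the trade balance — primary income: compensation earned by residents employed abroad 458.3, reinvested earnings on direct investment abroad 434.4, profits repatriated by foreign-owned firms operating domestically 740.4, interest paid on external government debt 340.0, compensation paid to foreign seasonal workers 108.3; capital account: sale of embassy land to a foreign government 125.9; secondary income: pension payments received by residents from foreign governments 221.3, contributions paid to international organisations 220.2; financial account: borrowing by resident firms from foreign banks 650.3, domestic pension funds' purchases of foreign equities 1279.5, new loans extended by domestic banks to foreign borrowers 703.6.)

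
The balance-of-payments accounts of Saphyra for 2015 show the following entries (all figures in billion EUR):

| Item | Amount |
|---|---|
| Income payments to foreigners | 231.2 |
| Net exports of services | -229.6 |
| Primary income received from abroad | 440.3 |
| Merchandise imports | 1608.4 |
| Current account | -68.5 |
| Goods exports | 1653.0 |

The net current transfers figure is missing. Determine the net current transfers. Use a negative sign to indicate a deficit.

Current account = goods balance + services balance + net primary income + net secondary income
Sum of the known components = 24.1
Net current transfers = CA - (known components) = -68.5 - 24.1 = -92.6

-92.6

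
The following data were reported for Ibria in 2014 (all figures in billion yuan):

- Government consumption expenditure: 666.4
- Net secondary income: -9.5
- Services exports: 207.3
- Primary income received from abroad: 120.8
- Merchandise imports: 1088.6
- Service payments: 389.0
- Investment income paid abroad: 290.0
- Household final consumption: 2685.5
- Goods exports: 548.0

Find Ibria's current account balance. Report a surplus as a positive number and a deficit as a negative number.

-901.0

Goods balance = 548.0 - 1088.6 = -540.6
Services balance = 207.3 - 389.0 = -181.7
Trade balance (goods + services) = -540.6 + (-181.7) = -722.3
Net primary income = 120.8 - 290.0 = -169.2
Net secondary income = -9.5
Current account = -722.3 + (-169.2) + (-9.5) = -901.0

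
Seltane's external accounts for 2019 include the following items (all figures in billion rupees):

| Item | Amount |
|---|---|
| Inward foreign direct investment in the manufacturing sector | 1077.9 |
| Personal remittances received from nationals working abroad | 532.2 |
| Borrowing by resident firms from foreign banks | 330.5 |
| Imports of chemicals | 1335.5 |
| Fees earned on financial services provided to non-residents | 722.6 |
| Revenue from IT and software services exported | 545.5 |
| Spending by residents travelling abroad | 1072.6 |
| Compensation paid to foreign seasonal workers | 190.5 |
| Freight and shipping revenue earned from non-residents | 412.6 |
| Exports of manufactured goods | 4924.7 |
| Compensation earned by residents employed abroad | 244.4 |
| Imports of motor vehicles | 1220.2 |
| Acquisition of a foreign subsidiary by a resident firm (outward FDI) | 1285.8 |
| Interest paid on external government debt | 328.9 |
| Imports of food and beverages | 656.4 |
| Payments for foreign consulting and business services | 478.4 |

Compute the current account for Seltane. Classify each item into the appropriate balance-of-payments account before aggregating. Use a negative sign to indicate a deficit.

Goods: -1220.2 + 4924.7 - 656.4 - 1335.5 = 1712.6
Services: 545.5 - 478.4 + 722.6 - 1072.6 + 412.6 = 129.7
Primary income: 244.4 - 328.9 - 190.5 = -275.0
Secondary income: 532.2
Current account = 1712.6 + 129.7 + (-275.0) + 532.2 = 2099.5
(Excluded from the current account — financial account: inward foreign direct investment in the manufacturing sector 1077.9, borrowing by resident firms from foreign banks 330.5, acquisition of a foreign subsidiary by a resident firm (outward FDI) 1285.8.)

2099.5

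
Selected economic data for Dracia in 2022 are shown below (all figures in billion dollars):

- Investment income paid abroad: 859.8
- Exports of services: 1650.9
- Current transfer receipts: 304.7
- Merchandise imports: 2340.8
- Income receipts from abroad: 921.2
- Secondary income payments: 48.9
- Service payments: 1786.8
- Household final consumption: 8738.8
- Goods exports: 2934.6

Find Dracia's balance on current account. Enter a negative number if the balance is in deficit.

775.1

Goods balance = 2934.6 - 2340.8 = 593.8
Services balance = 1650.9 - 1786.8 = -135.9
Trade balance (goods + services) = 593.8 + (-135.9) = 457.9
Net primary income = 921.2 - 859.8 = 61.4
Net secondary income = 304.7 - 48.9 = 255.8
Current account = 457.9 + 61.4 + 255.8 = 775.1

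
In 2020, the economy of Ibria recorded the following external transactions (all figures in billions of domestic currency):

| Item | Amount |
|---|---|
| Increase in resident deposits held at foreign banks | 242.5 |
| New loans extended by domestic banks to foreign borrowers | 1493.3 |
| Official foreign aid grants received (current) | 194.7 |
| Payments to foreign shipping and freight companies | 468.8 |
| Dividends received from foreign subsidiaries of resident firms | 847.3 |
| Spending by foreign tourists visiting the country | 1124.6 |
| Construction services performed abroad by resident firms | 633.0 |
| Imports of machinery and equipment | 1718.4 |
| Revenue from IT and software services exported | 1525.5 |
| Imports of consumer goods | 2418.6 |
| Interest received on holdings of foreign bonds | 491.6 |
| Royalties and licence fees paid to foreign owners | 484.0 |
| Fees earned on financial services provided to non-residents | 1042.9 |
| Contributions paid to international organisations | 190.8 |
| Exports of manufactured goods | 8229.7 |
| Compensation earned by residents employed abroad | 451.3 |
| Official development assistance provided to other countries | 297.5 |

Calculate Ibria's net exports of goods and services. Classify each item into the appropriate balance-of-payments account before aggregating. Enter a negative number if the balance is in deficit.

Goods: -1718.4 + 8229.7 - 2418.6 = 4092.7
Services: -484.0 + 633.0 + 1525.5 + 1042.9 + 1124.6 - 468.8 = 3373.2
Trade balance = 4092.7 + 3373.2 = 7465.9
(Excluded from the trade balance — financial account: increase in resident deposits held at foreign banks 242.5, new loans extended by domestic banks to foreign borrowers 1493.3; secondary income: official foreign aid grants received (current) 194.7, contributions paid to international organisations 190.8, official development assistance provided to other countries 297.5; primary income: dividends received from foreign subsidiaries of resident firms 847.3, interest received on holdings of foreign bonds 491.6, compensation earned by residents employed abroad 451.3.)

7465.9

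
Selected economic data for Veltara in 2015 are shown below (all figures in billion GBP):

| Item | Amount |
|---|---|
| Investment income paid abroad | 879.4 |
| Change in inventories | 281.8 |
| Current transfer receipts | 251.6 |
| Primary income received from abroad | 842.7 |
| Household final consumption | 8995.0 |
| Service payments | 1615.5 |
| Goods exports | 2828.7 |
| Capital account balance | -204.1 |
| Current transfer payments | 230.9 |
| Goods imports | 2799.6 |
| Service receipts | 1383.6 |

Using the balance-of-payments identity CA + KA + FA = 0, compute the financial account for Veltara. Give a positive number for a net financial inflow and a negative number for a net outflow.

422.9

Goods balance = 2828.7 - 2799.6 = 29.1
Services balance = 1383.6 - 1615.5 = -231.9
Trade balance (goods + services) = 29.1 + (-231.9) = -202.8
Net primary income = 842.7 - 879.4 = -36.7
Net secondary income = 251.6 - 230.9 = 20.7
Current account = -202.8 + (-36.7) + 20.7 = -218.8
Financial account = -(-218.8 + (-204.1)) = 422.9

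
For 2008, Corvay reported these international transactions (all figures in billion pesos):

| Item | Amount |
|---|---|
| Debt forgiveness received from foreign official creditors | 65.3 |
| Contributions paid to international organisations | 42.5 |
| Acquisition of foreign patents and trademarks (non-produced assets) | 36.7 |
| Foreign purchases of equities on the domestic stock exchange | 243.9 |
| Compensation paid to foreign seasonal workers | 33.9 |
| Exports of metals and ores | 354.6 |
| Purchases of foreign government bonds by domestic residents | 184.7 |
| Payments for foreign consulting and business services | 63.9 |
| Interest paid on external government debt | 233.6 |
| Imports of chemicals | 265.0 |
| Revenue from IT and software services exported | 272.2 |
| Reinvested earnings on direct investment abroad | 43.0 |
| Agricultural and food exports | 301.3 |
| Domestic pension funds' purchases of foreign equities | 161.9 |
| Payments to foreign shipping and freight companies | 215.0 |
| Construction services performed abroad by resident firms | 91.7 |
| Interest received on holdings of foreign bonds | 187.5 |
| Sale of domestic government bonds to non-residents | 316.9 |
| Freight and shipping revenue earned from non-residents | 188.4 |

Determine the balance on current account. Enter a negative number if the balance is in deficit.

Goods: 354.6 - 265.0 + 301.3 = 390.9
Services: 91.7 - 215.0 - 63.9 + 272.2 + 188.4 = 273.4
Primary income: -233.6 + 187.5 + 43.0 - 33.9 = -37.0
Secondary income: -42.5
Current account = 390.9 + 273.4 + (-37.0) + (-42.5) = 584.8
(Excluded from the current account — capital account: debt forgiveness received from foreign official creditors 65.3, acquisition of foreign patents and trademarks (non-produced assets) 36.7; financial account: foreign purchases of equities on the domestic stock exchange 243.9, purchases of foreign government bonds by domestic residents 184.7, domestic pension funds' purchases of foreign equities 161.9, sale of domestic government bonds to non-residents 316.9.)

584.8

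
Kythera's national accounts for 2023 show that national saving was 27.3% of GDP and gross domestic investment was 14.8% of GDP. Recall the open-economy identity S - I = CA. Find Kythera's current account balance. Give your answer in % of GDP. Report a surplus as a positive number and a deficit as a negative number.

12.5

S - I = CA (net lending to the rest of the world).
CA = S - I = 27.3 - 14.8 = 12.5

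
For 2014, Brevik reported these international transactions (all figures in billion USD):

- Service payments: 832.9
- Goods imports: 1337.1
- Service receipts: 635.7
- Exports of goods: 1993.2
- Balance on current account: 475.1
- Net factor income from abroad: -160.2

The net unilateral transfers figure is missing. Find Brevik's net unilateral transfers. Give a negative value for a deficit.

176.4

Current account = goods balance + services balance + net primary income + net secondary income
Sum of the known components = 298.7
Net unilateral transfers = CA - (known components) = 475.1 - 298.7 = 176.4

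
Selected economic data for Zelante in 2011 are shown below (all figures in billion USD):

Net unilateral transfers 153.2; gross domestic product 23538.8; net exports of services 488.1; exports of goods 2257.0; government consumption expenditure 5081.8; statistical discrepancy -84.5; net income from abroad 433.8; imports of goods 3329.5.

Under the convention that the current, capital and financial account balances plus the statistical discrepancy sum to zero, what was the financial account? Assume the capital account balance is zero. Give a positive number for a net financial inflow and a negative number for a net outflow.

81.9

Goods balance = 2257.0 - 3329.5 = -1072.5
Services balance = 488.1
Trade balance (goods + services) = -1072.5 + 488.1 = -584.4
Net primary income = 433.8
Net secondary income = 153.2
Current account = -584.4 + 433.8 + 153.2 = 2.6
Financial account = -(2.6 + (-84.5)) = 81.9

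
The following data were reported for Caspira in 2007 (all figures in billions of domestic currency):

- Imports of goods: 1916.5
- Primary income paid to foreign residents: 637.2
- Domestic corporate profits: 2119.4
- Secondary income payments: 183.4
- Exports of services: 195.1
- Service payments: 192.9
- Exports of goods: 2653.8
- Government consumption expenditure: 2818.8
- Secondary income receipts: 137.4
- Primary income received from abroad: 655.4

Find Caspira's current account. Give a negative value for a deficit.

711.7

Goods balance = 2653.8 - 1916.5 = 737.3
Services balance = 195.1 - 192.9 = 2.2
Trade balance (goods + services) = 737.3 + 2.2 = 739.5
Net primary income = 655.4 - 637.2 = 18.2
Net secondary income = 137.4 - 183.4 = -46.0
Current account = 739.5 + 18.2 + (-46.0) = 711.7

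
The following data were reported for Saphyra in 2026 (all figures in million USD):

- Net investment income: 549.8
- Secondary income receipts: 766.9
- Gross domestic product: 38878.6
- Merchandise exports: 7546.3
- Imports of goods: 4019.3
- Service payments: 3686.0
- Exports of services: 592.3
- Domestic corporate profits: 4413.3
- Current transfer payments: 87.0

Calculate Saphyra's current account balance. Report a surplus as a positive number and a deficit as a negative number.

1663.0

Goods balance = 7546.3 - 4019.3 = 3527.0
Services balance = 592.3 - 3686.0 = -3093.7
Trade balance (goods + services) = 3527.0 + (-3093.7) = 433.3
Net primary income = 549.8
Net secondary income = 766.9 - 87.0 = 679.9
Current account = 433.3 + 549.8 + 679.9 = 1663.0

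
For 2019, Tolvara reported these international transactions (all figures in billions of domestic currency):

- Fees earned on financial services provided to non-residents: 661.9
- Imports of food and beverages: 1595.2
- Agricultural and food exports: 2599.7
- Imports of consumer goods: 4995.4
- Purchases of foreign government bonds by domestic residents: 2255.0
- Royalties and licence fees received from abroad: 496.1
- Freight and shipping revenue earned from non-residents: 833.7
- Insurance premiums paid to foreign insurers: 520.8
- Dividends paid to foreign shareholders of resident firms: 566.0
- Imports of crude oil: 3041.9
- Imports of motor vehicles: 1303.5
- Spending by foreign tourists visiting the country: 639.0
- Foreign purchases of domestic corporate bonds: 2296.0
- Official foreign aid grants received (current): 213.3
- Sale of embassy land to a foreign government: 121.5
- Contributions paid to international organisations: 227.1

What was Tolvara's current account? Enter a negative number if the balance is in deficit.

Goods: -3041.9 - 1303.5 + 2599.7 - 1595.2 - 4995.4 = -8336.3
Services: 833.7 + 639.0 - 520.8 + 661.9 + 496.1 = 2109.9
Primary income: -566.0
Secondary income: -227.1 + 213.3 = -13.8
Current account = (-8336.3) + 2109.9 + (-566.0) + (-13.8) = -6806.2
(Excluded from the current account — financial account: purchases of foreign government bonds by domestic residents 2255.0, foreign purchases of domestic corporate bonds 2296.0; capital account: sale of embassy land to a foreign government 121.5.)

-6806.2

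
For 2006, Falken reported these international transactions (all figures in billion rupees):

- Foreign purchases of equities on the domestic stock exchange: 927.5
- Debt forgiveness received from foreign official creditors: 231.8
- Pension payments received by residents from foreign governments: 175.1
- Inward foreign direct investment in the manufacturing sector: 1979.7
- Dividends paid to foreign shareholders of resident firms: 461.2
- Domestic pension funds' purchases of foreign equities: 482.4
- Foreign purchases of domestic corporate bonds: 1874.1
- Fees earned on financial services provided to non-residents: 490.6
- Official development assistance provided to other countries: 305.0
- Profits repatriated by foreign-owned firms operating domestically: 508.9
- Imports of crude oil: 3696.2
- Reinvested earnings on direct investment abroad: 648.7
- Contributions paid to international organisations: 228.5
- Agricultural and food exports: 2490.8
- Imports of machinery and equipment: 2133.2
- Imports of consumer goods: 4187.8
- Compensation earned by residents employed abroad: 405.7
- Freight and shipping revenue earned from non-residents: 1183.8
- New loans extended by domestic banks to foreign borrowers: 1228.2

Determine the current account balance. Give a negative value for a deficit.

Goods: -3696.2 - 4187.8 - 2133.2 + 2490.8 = -7526.4
Services: 490.6 + 1183.8 = 1674.4
Primary income: 405.7 - 508.9 - 461.2 + 648.7 = 84.3
Secondary income: -305.0 - 228.5 + 175.1 = -358.4
Current account = (-7526.4) + 1674.4 + 84.3 + (-358.4) = -6126.1
(Excluded from the current account — financial account: foreign purchases of equities on the domestic stock exchange 927.5, inward foreign direct investment in the manufacturing sector 1979.7, domestic pension funds' purchases of foreign equities 482.4, foreign purchases of domestic corporate bonds 1874.1, new loans extended by domestic banks to foreign borrowers 1228.2; capital account: debt forgiveness received from foreign official creditors 231.8.)

-6126.1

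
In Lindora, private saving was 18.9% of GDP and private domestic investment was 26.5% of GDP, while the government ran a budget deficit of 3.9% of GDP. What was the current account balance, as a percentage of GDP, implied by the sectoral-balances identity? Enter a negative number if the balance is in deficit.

By the sectoral-balances identity, CA = (S_private - I) + (T - G).
Private balance = 18.9 - 26.5 = -7.6
Government balance (T - G) = -3.9
CA = -7.6 + (-3.9) = -11.5

-11.5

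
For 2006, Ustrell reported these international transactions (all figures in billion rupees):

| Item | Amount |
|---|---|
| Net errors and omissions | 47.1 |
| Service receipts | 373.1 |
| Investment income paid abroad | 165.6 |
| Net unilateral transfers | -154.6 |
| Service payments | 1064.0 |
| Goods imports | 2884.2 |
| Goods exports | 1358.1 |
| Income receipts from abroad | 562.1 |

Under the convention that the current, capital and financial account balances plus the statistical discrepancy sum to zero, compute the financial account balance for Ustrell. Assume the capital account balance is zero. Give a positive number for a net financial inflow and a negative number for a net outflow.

1928.0

Goods balance = 1358.1 - 2884.2 = -1526.1
Services balance = 373.1 - 1064.0 = -690.9
Trade balance (goods + services) = -1526.1 + (-690.9) = -2217.0
Net primary income = 562.1 - 165.6 = 396.5
Net secondary income = -154.6
Current account = -2217.0 + 396.5 + (-154.6) = -1975.1
Financial account = -(-1975.1 + 47.1) = 1928.0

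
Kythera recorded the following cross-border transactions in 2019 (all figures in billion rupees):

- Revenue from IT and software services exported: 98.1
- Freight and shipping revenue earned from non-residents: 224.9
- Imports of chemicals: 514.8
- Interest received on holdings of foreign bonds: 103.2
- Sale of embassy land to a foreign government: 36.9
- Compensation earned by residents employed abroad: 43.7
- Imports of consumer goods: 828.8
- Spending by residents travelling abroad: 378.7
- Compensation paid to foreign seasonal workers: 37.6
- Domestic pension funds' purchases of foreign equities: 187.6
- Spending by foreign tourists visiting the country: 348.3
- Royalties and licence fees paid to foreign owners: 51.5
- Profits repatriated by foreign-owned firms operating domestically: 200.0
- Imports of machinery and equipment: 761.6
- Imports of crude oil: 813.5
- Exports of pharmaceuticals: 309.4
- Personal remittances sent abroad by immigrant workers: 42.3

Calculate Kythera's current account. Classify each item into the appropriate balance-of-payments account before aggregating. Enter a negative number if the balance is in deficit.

Goods: -813.5 - 514.8 - 828.8 - 761.6 + 309.4 = -2609.3
Services: 348.3 - 378.7 + 98.1 + 224.9 - 51.5 = 241.1
Primary income: -200.0 + 103.2 - 37.6 + 43.7 = -90.7
Secondary income: -42.3
Current account = (-2609.3) + 241.1 + (-90.7) + (-42.3) = -2501.2
(Excluded from the current account — capital account: sale of embassy land to a foreign government 36.9; financial account: domestic pension funds' purchases of foreign equities 187.6.)

-2501.2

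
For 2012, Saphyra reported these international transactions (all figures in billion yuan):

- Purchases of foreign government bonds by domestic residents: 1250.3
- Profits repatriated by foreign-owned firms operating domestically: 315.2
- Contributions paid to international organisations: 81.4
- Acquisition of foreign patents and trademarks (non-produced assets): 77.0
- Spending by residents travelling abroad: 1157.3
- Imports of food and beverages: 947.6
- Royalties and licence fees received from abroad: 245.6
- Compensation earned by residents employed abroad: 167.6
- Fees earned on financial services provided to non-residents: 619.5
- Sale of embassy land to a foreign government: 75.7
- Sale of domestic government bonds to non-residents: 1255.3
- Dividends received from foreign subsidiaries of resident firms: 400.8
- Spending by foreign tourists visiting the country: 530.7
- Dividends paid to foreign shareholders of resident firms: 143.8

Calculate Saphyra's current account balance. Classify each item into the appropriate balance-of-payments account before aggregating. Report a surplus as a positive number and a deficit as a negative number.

Goods: -947.6
Services: 530.7 + 245.6 + 619.5 - 1157.3 = 238.5
Primary income: -143.8 + 167.6 + 400.8 - 315.2 = 109.4
Secondary income: -81.4
Current account = (-947.6) + 238.5 + 109.4 + (-81.4) = -681.1
(Excluded from the current account — financial account: purchases of foreign government bonds by domestic residents 1250.3, sale of domestic government bonds to non-residents 1255.3; capital account: acquisition of foreign patents and trademarks (non-produced assets) 77.0, sale of embassy land to a foreign government 75.7.)

-681.1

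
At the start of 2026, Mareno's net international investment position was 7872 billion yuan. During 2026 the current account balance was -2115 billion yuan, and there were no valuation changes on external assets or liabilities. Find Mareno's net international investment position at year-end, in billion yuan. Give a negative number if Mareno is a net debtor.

With no valuation effects, change in NIIP = current account = -2115
End-of-year NIIP = 7872 + (-2115) = 5757

5757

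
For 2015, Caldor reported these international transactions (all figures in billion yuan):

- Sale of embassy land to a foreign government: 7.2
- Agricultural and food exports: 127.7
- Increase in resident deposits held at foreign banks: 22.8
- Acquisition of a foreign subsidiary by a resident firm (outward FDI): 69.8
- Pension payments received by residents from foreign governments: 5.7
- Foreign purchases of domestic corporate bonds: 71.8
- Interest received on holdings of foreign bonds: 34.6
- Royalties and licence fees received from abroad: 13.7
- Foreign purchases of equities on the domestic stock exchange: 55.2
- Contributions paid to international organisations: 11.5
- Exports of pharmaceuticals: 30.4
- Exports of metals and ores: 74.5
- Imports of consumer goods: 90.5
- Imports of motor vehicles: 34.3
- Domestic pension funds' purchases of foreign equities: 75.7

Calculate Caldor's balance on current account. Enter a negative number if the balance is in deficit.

150.3

Goods: 127.7 + 74.5 - 34.3 + 30.4 - 90.5 = 107.8
Services: 13.7
Primary income: 34.6
Secondary income: 5.7 - 11.5 = -5.8
Current account = 107.8 + 13.7 + 34.6 + (-5.8) = 150.3
(Excluded from the current account — capital account: sale of embassy land to a foreign government 7.2; financial account: increase in resident deposits held at foreign banks 22.8, acquisition of a foreign subsidiary by a resident firm (outward FDI) 69.8, foreign purchases of domestic corporate bonds 71.8, foreign purchases of equities on the domestic stock exchange 55.2, domestic pension funds' purchases of foreign equities 75.7.)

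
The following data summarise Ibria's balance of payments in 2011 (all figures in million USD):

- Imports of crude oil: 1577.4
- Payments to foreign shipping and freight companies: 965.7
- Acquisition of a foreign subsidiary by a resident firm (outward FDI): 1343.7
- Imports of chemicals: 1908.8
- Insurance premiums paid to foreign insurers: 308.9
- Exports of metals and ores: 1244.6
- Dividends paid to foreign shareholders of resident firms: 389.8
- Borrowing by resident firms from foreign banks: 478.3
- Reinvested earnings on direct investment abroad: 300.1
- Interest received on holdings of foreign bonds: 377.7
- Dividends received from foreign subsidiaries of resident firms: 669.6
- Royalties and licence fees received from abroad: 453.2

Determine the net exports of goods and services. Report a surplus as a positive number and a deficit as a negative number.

-3063.0

Goods: -1577.4 + 1244.6 - 1908.8 = -2241.6
Services: -965.7 + 453.2 - 308.9 = -821.4
Trade balance = -2241.6 + (-821.4) = -3063.0
(Excluded from the trade balance — financial account: acquisition of a foreign subsidiary by a resident firm (outward FDI) 1343.7, borrowing by resident firms from foreign banks 478.3; primary income: dividends paid to foreign shareholders of resident firms 389.8, reinvested earnings on direct investment abroad 300.1, interest received on holdings of foreign bonds 377.7, dividends received from foreign subsidiaries of resident firms 669.6.)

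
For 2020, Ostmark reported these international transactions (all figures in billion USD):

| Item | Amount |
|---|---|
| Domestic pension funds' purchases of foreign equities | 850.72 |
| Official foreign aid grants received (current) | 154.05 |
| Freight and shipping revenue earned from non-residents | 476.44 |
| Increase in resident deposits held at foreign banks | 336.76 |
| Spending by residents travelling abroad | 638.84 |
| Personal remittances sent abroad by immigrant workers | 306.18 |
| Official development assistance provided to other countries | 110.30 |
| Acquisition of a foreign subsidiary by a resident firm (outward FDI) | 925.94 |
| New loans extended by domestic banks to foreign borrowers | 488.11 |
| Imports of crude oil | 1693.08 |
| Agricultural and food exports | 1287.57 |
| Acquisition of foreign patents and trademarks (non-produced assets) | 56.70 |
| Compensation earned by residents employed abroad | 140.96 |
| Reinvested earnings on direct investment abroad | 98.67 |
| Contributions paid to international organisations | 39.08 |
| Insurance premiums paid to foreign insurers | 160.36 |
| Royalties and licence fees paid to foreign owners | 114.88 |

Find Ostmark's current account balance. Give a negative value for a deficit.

Goods: -1693.08 + 1287.57 = -405.51
Services: -114.88 - 160.36 - 638.84 + 476.44 = -437.64
Primary income: 98.67 + 140.96 = 239.63
Secondary income: -306.18 + 154.05 - 39.08 - 110.30 = -301.51
Current account = (-405.51) + (-437.64) + 239.63 + (-301.51) = -905.03
(Excluded from the current account — financial account: domestic pension funds' purchases of foreign equities 850.72, increase in resident deposits held at foreign banks 336.76, acquisition of a foreign subsidiary by a resident firm (outward FDI) 925.94, new loans extended by domestic banks to foreign borrowers 488.11; capital account: acquisition of foreign patents and trademarks (non-produced assets) 56.70.)

-905.03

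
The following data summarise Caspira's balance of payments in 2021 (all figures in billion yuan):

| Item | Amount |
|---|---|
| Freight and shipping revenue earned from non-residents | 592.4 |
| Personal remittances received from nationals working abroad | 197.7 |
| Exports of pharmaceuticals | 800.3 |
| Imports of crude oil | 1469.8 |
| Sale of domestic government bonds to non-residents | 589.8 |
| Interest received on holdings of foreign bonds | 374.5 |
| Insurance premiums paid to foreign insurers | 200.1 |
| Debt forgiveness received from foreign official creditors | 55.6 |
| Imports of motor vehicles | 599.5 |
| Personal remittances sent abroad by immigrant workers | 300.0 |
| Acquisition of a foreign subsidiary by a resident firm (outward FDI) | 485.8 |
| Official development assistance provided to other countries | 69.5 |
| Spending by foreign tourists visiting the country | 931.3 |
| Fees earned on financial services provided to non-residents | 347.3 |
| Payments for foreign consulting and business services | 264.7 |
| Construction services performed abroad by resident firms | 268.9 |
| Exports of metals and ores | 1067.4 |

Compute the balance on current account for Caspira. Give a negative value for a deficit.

1676.2

Goods: -599.5 + 1067.4 - 1469.8 + 800.3 = -201.6
Services: 592.4 - 264.7 + 347.3 + 268.9 + 931.3 - 200.1 = 1675.1
Primary income: 374.5
Secondary income: -69.5 + 197.7 - 300.0 = -171.8
Current account = (-201.6) + 1675.1 + 374.5 + (-171.8) = 1676.2
(Excluded from the current account — financial account: sale of domestic government bonds to non-residents 589.8, acquisition of a foreign subsidiary by a resident firm (outward FDI) 485.8; capital account: debt forgiveness received from foreign official creditors 55.6.)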